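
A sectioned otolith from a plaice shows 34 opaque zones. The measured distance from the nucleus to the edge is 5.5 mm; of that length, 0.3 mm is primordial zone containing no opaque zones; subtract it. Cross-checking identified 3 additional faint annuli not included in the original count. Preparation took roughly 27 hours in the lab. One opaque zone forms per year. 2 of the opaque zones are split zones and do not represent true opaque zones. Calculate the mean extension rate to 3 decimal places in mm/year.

0.149 mm/year

Correcting the raw count gives 34 − 2 + 3 = 35 true opaque zones.
Net length = 5.5 − 0.3 = 5.2 mm.
Extension rate ≈ 5.2 / 35 = 0.149 mm/year.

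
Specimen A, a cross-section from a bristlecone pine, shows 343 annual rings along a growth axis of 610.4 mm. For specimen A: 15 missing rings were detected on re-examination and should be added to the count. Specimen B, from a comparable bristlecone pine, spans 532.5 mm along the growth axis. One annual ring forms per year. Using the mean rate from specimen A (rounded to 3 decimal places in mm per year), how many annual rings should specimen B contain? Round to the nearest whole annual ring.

Specimen A: true annual ring count = 343 + 15 = 358.
A: Mean rate = 610.4 mm / 358 years ≈ 1.705 mm per year.
Specimen B: 532.5 mm / 1.705 mm per year = 312.32 years ≈ 312 annual rings.

312 annual rings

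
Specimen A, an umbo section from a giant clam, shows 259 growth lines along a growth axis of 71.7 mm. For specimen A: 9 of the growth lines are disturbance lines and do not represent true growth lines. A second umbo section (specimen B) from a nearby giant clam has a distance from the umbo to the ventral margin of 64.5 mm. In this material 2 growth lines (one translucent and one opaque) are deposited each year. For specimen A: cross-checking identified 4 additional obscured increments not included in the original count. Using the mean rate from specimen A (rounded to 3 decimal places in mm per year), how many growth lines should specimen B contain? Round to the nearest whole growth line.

228 growth lines

Specimen A: adjusted count: 259 − 9 + 4 = 254 growth lines.
Specimen A: 254 growth lines at 2 per year is 254 / 2 = 127 years.
A: Extension rate ≈ 71.7 / 127 = 0.565 mm per year.
For B, 64.5 / 0.565 = 114.16 years; at 2 growth lines per year that is 114.16 × 2 ≈ 228 growth lines.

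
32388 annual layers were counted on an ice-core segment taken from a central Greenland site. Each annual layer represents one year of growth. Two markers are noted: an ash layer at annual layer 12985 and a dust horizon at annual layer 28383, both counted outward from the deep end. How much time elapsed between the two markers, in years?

15398 years

The two markers are separated by 28383 − 12985 = 15398 annual layers.
At one annual layer per year, 15398 years elapsed between them.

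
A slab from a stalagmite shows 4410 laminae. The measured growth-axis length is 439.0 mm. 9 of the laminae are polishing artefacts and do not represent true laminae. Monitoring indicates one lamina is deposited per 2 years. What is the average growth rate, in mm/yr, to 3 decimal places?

After corrections the count is 4410 − 9 = 4401 laminae.
Multiplying by 2 years per lamina: 4401 × 2 = 8802 years.
Extension rate ≈ 439.0 / 8802 = 0.050 mm/yr.

0.050 mm/yr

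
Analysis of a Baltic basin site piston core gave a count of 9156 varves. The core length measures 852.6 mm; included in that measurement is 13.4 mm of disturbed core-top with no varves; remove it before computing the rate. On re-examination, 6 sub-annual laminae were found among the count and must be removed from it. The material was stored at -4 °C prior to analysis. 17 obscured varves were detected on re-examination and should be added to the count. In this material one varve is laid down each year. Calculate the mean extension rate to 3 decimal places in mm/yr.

0.092 mm/yr

True varve count = 9156 − 6 + 17 = 9167.
The growth record spans 852.6 − 13.4 = 839.2 mm.
Extension rate ≈ 839.2 / 9167 = 0.092 mm/yr.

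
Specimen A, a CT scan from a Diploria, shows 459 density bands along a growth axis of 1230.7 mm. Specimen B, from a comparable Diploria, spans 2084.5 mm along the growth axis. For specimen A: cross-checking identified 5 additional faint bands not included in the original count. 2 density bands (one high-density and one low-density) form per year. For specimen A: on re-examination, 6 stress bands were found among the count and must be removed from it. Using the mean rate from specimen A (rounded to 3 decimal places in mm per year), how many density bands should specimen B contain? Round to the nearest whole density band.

Specimen A: adjusted count: 459 − 6 + 5 = 458 density bands.
Specimen A: with 2 density bands per year, 458 / 2 = 229 years.
A: 1230.7 mm over 229 years gives 1230.7 / 229 ≈ 5.374 mm per year.
Specimen B: 2084.5 mm / 5.374 mm per year = 387.89 years; at 2 density bands per year that is 387.89 × 2 ≈ 776 density bands.

776 density bands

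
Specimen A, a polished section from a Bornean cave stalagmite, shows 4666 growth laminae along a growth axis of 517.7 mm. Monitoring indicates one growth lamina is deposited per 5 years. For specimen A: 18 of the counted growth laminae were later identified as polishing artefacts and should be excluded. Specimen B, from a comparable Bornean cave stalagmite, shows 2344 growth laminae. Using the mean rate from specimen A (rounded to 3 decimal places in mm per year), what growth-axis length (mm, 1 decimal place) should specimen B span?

257.8 mm

Specimen A: correcting the raw count gives 4666 − 18 = 4648 true growth laminae.
Specimen A: multiplying by 5 years per growth lamina: 4648 × 5 = 23240 years.
A: Mean rate = 517.7 mm / 23240 years ≈ 0.022 mm/year.
Specimen B: at 5 years per growth lamina, 2344 × 5 = 11720 years. Length of B = 0.022 × 11720 = 257.8 mm.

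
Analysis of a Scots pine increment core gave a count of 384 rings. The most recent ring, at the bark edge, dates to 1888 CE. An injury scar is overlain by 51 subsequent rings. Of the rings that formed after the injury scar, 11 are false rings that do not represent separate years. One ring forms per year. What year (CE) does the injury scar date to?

1848 CE

There are 51 rings younger than the injury scar.
Removing the 11 false rings leaves 51 − 11 = 40 true rings beyond the injury scar.
Counting back 40 years from 1888 CE places the injury scar in 1888 − 40 = 1848 CE.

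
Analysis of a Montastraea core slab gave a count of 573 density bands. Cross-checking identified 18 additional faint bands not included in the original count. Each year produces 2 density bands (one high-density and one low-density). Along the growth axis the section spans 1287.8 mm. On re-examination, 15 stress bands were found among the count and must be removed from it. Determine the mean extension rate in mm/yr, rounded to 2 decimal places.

4.47 mm/yr

True density band count = 573 − 15 + 18 = 576.
576 density bands at 2 per year is 576 / 2 = 288 years.
1287.8 mm over 288 years gives 1287.8 / 288 ≈ 4.47 mm/yr.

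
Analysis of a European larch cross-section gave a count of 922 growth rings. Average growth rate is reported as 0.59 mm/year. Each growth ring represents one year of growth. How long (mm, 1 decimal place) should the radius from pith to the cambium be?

922 years of growth are recorded.
922 years at 0.59 mm/year gives 0.59 × 922 = 544.0 mm.

544.0 mm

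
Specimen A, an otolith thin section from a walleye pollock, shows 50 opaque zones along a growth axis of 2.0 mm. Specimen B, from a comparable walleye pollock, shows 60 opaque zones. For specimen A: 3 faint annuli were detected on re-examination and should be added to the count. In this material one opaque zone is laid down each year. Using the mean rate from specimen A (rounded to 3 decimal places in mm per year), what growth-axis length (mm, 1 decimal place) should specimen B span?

2.3 mm

Specimen A: adjusted count: 50 + 3 = 53 opaque zones.
A: 2.0 mm over 53 years gives 2.0 / 53 ≈ 0.038 mm per year.
B's length ≈ 0.038 × 60 = 2.3 mm.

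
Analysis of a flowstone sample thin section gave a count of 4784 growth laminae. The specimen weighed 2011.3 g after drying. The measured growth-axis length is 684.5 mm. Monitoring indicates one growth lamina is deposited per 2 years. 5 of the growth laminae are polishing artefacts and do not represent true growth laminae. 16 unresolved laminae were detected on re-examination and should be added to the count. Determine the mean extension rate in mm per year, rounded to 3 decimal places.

Adjusted count: 4784 − 5 + 16 = 4795 growth laminae.
At 2 years per growth lamina, 4795 × 2 = 9590 years.
Extension rate ≈ 684.5 / 9590 = 0.071 mm per year.

0.071 mm per year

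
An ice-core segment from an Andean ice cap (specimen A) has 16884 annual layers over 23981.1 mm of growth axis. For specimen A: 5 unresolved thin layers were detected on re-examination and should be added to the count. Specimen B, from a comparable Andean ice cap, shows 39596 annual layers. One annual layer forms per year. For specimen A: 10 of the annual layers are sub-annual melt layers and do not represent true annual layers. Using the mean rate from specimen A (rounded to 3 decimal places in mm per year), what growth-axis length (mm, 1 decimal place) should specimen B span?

56265.9 mm

Specimen A: after corrections the count is 16884 − 10 + 5 = 16879 annual layers.
A: 23981.1 mm over 16879 years gives 23981.1 / 16879 ≈ 1.421 mm per year.
For B, 1.421 mm/year × 39596 years = 56265.9 mm.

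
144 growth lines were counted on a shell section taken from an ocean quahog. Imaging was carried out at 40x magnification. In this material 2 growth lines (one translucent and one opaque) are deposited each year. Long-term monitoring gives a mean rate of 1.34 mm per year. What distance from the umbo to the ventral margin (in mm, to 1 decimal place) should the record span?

96.5 mm

144 growth lines at 2 per year is 144 / 2 = 72 years.
Predicted length = 1.34 mm/year × 72 years = 96.5 mm.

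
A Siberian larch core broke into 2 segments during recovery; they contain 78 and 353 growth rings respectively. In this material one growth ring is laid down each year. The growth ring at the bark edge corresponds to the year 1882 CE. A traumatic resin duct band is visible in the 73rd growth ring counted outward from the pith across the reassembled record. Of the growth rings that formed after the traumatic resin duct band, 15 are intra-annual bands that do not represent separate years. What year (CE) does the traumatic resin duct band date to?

Total growth rings = 78 + 353 = 431.
Between growth ring 73 and the bark edge there are 431 − 73 = 358 growth rings.
Removing the 15 false growth rings leaves 358 − 15 = 343 true growth rings beyond the traumatic resin duct band.
Counting back 343 years from 1882 CE places the traumatic resin duct band in 1882 − 343 = 1539 CE.

1539 CE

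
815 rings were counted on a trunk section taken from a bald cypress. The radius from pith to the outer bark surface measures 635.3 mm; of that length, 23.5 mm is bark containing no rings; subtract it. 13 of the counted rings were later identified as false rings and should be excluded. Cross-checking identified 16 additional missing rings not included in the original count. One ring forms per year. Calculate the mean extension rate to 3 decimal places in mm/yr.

0.748 mm/yr

After corrections the count is 815 − 13 + 16 = 818 rings.
The growth record spans 635.3 − 23.5 = 611.8 mm.
Mean rate = 611.8 mm / 818 years ≈ 0.748 mm/yr.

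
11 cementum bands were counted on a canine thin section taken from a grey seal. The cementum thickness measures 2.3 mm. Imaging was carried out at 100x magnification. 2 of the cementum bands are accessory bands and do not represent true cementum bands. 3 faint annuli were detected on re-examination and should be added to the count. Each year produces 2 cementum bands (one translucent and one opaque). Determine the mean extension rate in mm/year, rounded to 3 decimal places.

0.383 mm/year

True cementum band count = 11 − 2 + 3 = 12.
With 2 cementum bands per year, 12 / 2 = 6 years.
Mean rate = 2.3 mm / 6 years ≈ 0.383 mm/year.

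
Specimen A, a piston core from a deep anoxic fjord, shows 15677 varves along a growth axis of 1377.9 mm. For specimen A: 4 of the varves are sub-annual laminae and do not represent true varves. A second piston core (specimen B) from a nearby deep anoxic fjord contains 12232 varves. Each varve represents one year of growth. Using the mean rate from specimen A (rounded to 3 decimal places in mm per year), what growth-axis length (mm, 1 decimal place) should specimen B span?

1076.4 mm

Specimen A: after corrections the count is 15677 − 4 = 15673 varves.
A: Extension rate ≈ 1377.9 / 15673 = 0.088 mm per year.
For B, 0.088 mm/year × 12232 years = 1076.4 mm.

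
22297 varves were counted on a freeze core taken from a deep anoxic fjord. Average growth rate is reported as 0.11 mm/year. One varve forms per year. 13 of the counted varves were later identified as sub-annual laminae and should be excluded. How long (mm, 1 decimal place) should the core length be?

2451.2 mm

True varve count = 22297 − 13 = 22284.
22284 years at 0.11 mm/year gives 0.11 × 22284 = 2451.2 mm.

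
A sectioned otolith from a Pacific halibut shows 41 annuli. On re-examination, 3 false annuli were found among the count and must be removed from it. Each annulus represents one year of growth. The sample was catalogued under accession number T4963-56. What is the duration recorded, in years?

38 yr

After corrections the count is 41 − 3 = 38 annuli.
One annulus per year makes the duration 38 years.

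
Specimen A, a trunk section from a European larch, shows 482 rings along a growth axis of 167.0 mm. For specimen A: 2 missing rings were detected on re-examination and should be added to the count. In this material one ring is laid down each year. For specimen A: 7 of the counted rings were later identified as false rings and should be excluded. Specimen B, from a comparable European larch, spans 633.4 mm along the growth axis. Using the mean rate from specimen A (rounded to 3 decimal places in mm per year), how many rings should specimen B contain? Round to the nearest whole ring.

Specimen A: after corrections the count is 482 − 7 + 2 = 477 rings.
A: Extension rate ≈ 167.0 / 477 = 0.350 mm per year.
Specimen B: 633.4 mm / 0.350 mm per year = 1809.71 years ≈ 1810 rings.

1810 rings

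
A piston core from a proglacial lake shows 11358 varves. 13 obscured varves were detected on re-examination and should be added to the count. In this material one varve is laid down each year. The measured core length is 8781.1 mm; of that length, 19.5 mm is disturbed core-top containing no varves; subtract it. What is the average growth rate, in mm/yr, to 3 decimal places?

0.771 mm/yr

Adjusted count: 11358 + 13 = 11371 varves.
The growth record spans 8781.1 − 19.5 = 8761.6 mm.
Mean rate = 8761.6 mm / 11371 years ≈ 0.771 mm/yr.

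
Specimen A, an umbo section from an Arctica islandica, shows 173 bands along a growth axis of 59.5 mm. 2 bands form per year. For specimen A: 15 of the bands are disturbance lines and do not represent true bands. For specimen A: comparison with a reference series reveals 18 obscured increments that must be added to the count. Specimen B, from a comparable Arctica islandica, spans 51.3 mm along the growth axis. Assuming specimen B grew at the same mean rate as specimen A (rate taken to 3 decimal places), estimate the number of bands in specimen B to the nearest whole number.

Specimen A: adjusted count: 173 − 15 + 18 = 176 bands.
Specimen A: 176 bands at 2 per year is 176 / 2 = 88 years.
A: 59.5 mm over 88 years gives 59.5 / 88 ≈ 0.676 mm per year.
B spans 51.3 / 0.676 = 75.89 years; at 2 bands per year that is 75.89 × 2 ≈ 152 bands.

152 bands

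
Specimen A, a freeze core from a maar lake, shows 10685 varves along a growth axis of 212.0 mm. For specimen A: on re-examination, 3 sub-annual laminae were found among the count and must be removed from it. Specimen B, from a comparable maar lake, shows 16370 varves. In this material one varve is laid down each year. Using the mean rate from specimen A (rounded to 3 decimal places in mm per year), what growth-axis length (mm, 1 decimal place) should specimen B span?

Specimen A: correcting the raw count gives 10685 − 3 = 10682 true varves.
A: Extension rate ≈ 212.0 / 10682 = 0.020 mm/yr.
B's length ≈ 0.020 × 16370 = 327.4 mm.

327.4 mm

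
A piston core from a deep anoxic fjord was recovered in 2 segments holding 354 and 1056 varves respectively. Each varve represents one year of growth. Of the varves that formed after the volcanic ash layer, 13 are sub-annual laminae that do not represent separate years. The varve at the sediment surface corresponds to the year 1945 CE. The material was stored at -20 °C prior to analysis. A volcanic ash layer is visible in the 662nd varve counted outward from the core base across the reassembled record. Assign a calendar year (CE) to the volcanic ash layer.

Total varves = 354 + 1056 = 1410.
1410 − 662 = 748 varves lie beyond the volcanic ash layer toward the sediment surface.
Removing the 13 false varves leaves 748 − 13 = 735 true varves beyond the volcanic ash layer.
The varve at the sediment surface is 1945 CE, so the volcanic ash layer dates to 1945 − 735 = 1210 CE.

1210 CE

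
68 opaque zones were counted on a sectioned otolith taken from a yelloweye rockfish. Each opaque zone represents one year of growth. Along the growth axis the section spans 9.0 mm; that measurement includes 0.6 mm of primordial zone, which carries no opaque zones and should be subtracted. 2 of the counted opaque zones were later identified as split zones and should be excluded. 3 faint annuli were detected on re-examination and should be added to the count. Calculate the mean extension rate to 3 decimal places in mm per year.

After corrections the count is 68 − 2 + 3 = 69 opaque zones.
Removing the 0.6 mm offcut leaves 9.0 − 0.6 = 8.4 mm.
8.4 mm over 69 years gives 8.4 / 69 ≈ 0.122 mm per year.

0.122 mm per year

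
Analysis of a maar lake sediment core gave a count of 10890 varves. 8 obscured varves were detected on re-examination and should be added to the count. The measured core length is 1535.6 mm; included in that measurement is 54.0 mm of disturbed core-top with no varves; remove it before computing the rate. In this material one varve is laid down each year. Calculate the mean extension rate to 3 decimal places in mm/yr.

0.136 mm/yr

After corrections the count is 10890 + 8 = 10898 varves.
The growth record spans 1535.6 − 54.0 = 1481.6 mm.
1481.6 mm over 10898 years gives 1481.6 / 10898 ≈ 0.136 mm/yr.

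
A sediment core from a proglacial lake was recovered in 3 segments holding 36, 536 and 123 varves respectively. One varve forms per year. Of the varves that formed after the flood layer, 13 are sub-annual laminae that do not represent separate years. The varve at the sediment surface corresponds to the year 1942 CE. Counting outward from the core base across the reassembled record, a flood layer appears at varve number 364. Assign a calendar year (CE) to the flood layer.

Total varves = 36 + 536 + 123 = 695.
695 − 364 = 331 varves lie beyond the flood layer toward the sediment surface.
331 − 13 false = 318 true varves after the flood layer.
Counting back 318 years from 1942 CE places the flood layer in 1942 − 318 = 1624 CE.

1624 CE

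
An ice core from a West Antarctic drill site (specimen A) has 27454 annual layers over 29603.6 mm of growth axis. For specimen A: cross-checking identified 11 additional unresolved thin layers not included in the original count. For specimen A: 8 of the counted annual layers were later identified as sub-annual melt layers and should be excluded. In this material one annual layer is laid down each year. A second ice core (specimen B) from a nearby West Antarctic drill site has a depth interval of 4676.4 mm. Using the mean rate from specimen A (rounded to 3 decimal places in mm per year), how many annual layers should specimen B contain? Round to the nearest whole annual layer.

Specimen A: after corrections the count is 27454 − 8 + 11 = 27457 annual layers.
A: 29603.6 mm over 27457 years gives 29603.6 / 27457 ≈ 1.078 mm/year.
B spans 4676.4 / 1.078 = 4338.03 years ≈ 4338 annual layers.

4338 annual layers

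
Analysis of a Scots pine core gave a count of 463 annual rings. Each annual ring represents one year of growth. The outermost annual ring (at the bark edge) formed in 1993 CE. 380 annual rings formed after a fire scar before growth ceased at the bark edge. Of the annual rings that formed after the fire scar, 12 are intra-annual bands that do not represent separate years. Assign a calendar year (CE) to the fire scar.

380 annual rings formed after the fire scar.
Removing the 12 false annual rings leaves 380 − 12 = 368 true annual rings beyond the fire scar.
1993 − 368 = 1625 CE.

1625 CE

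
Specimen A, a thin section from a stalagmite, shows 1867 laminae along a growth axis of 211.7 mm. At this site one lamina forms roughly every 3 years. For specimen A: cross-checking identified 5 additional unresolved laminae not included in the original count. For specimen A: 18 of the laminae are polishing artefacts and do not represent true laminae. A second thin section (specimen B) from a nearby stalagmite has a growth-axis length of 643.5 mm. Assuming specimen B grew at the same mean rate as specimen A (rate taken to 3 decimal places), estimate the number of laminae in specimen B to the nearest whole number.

Specimen A: after corrections the count is 1867 − 18 + 5 = 1854 laminae.
Specimen A: multiplying by 3 years per lamina: 1854 × 3 = 5562 years.
A: Extension rate ≈ 211.7 / 5562 = 0.038 mm/year.
Specimen B: 643.5 mm / 0.038 mm per year = 16934.21 years; at 3 years per lamina that is 16934.21 / 3 ≈ 5645 laminae.

5645 laminae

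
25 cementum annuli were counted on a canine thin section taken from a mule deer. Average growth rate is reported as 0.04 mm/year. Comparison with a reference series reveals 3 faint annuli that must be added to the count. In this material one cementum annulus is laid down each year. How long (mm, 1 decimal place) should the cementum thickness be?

True cementum annulus count = 25 + 3 = 28.
Predicted length = 0.04 mm/year × 28 years = 1.1 mm.

1.1 mm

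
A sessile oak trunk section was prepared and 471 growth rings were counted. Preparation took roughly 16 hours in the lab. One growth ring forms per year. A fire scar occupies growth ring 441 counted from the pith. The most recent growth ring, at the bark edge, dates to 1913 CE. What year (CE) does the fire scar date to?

1883 CE

The fire scar sits at growth ring 441 from the pith, so 471 − 441 = 30 growth rings formed after it.
1913 − 30 = 1883 CE.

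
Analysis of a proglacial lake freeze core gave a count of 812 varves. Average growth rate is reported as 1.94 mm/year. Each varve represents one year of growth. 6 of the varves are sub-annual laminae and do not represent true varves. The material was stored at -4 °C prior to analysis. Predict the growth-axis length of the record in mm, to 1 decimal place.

Adjusted count: 812 − 6 = 806 varves.
806 years at 1.94 mm/year gives 1.94 × 806 = 1563.6 mm.

1563.6 mm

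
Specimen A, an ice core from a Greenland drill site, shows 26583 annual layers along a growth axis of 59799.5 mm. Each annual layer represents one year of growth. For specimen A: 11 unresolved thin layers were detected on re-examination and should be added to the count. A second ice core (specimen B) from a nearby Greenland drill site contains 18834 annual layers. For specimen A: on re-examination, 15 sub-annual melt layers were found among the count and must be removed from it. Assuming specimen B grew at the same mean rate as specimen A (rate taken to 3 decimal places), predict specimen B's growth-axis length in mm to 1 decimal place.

Specimen A: after corrections the count is 26583 − 15 + 11 = 26579 annual layers.
A: 59799.5 mm over 26579 years gives 59799.5 / 26579 ≈ 2.250 mm/year.
B's length ≈ 2.250 × 18834 = 42376.5 mm.

42376.5 mm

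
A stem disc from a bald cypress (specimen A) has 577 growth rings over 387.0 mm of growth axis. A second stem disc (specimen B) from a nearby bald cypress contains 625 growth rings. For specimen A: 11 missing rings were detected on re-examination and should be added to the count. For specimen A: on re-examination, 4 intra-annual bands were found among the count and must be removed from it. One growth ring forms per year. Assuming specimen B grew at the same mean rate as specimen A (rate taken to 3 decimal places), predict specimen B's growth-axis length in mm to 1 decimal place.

414.4 mm

Specimen A: after corrections the count is 577 − 4 + 11 = 584 growth rings.
A: Extension rate ≈ 387.0 / 584 = 0.663 mm per year.
For B, 0.663 mm/year × 625 years = 414.4 mm.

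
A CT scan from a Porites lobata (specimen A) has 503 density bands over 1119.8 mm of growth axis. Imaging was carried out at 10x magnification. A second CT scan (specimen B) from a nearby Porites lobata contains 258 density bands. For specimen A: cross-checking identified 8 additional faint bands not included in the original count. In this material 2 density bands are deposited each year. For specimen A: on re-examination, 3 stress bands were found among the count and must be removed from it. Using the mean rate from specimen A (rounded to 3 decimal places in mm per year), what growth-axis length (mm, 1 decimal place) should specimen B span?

568.8 mm

Specimen A: true density band count = 503 − 3 + 8 = 508.
Specimen A: 508 density bands at 2 per year is 508 / 2 = 254 years.
A: Mean rate = 1119.8 mm / 254 years ≈ 4.409 mm/yr.
Specimen B: 258 density bands at 2 per year is 258 / 2 = 129 years. For B, 4.409 mm/year × 129 years = 568.8 mm.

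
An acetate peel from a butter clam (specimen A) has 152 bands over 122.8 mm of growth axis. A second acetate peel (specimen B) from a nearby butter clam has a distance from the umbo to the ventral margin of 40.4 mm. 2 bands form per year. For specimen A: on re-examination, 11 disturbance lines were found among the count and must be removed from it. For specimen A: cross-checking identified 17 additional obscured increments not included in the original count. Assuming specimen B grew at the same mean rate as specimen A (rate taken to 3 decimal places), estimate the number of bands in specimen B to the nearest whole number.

52 bands

Specimen A: adjusted count: 152 − 11 + 17 = 158 bands.
Specimen A: 158 bands at 2 per year is 158 / 2 = 79 years.
A: 122.8 mm over 79 years gives 122.8 / 79 ≈ 1.554 mm per year.
B spans 40.4 / 1.554 = 26.00 years; at 2 bands per year that is 26.00 × 2 ≈ 52 bands.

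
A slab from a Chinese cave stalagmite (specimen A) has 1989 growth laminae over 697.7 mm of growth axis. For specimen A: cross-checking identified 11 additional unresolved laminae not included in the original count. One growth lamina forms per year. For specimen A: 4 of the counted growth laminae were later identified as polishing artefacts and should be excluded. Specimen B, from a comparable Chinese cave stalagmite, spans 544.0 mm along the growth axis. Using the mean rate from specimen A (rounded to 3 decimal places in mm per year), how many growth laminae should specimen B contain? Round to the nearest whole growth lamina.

Specimen A: adjusted count: 1989 − 4 + 11 = 1996 growth laminae.
A: Extension rate ≈ 697.7 / 1996 = 0.350 mm/yr.
Specimen B: 544.0 mm / 0.350 mm per year = 1554.29 years ≈ 1554 growth laminae.

1554 growth laminae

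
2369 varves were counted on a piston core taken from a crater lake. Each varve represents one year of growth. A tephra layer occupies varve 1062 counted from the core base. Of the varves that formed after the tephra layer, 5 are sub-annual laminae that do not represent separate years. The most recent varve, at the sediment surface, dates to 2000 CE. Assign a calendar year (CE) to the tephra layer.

698 CE

The tephra layer sits at varve 1062 from the core base, so 2369 − 1062 = 1307 varves formed after it.
1307 − 5 false = 1302 true varves after the tephra layer.
2000 − 1302 = 698 CE.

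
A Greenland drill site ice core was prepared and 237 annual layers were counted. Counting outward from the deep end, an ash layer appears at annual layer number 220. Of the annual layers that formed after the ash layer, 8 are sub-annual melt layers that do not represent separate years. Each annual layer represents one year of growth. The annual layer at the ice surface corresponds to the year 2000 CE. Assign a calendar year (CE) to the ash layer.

1991 CE

Between annual layer 220 and the ice surface there are 237 − 220 = 17 annual layers.
Excluding 8 false annual layers: 17 − 8 = 9.
Counting back 9 years from 2000 CE places the ash layer in 2000 − 9 = 1991 CE.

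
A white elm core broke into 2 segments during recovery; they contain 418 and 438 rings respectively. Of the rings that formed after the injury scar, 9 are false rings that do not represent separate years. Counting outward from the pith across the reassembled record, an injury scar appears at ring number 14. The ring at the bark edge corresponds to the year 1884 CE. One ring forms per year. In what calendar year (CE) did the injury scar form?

1051 CE

Total rings = 418 + 438 = 856.
856 − 14 = 842 rings lie beyond the injury scar toward the bark edge.
Excluding 9 false rings: 842 − 9 = 833.
1884 − 833 = 1051 CE.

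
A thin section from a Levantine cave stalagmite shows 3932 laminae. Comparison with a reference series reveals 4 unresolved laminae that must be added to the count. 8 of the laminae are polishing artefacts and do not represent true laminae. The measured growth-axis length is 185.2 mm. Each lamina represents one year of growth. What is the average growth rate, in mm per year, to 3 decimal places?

Adjusted count: 3932 − 8 + 4 = 3928 laminae.
Extension rate ≈ 185.2 / 3928 = 0.047 mm per year.

0.047 mm per year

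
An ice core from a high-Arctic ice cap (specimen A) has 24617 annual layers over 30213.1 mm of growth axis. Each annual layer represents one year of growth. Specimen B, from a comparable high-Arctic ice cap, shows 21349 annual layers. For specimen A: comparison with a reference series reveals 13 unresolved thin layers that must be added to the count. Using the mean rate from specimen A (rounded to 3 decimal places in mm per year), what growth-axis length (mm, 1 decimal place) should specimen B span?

Specimen A: adjusted count: 24617 + 13 = 24630 annual layers.
A: 30213.1 mm over 24630 years gives 30213.1 / 24630 ≈ 1.227 mm/yr.
B's length ≈ 1.227 × 21349 = 26195.2 mm.

26195.2 mm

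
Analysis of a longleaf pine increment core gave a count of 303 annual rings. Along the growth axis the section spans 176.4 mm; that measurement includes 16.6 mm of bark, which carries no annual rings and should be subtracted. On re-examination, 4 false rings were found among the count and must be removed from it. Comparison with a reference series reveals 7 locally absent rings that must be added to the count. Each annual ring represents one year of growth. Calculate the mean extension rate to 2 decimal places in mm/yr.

True annual ring count = 303 − 4 + 7 = 306.
The growth record spans 176.4 − 16.6 = 159.8 mm.
Mean rate = 159.8 mm / 306 years ≈ 0.52 mm/yr.

0.52 mm/yr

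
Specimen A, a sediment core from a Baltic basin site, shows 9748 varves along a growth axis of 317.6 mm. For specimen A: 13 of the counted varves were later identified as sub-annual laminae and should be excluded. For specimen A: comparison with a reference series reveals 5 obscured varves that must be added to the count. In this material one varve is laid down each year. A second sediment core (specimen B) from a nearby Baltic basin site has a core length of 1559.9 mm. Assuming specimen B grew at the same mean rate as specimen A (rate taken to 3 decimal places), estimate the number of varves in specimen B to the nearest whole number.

47270 varves

Specimen A: adjusted count: 9748 − 13 + 5 = 9740 varves.
A: Mean rate = 317.6 mm / 9740 years ≈ 0.033 mm/year.
Specimen B: 1559.9 mm / 0.033 mm per year = 47269.70 years ≈ 47270 varves.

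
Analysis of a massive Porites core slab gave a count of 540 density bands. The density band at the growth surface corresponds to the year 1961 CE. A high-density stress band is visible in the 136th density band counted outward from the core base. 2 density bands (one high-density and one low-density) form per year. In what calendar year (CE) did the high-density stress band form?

Between density band 136 and the growth surface there are 540 − 136 = 404 density bands.
404 density bands at 2 per year is 404 / 2 = 202 years.
The density band at the growth surface is 1961 CE, so the high-density stress band dates to 1961 − 202 = 1759 CE.

1759 CE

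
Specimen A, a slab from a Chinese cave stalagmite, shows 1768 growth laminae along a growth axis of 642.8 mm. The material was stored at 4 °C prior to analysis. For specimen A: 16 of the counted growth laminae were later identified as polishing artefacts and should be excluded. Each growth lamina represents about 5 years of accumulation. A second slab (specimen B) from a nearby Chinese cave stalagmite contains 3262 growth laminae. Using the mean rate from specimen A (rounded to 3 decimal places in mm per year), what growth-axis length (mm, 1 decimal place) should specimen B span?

Specimen A: adjusted count: 1768 − 16 = 1752 growth laminae.
Specimen A: multiplying by 5 years per growth lamina: 1752 × 5 = 8760 years.
A: Mean rate = 642.8 mm / 8760 years ≈ 0.073 mm/yr.
Specimen B: at 5 years per growth lamina, 3262 × 5 = 16310 years. B's length ≈ 0.073 × 16310 = 1190.6 mm.

1190.6 mm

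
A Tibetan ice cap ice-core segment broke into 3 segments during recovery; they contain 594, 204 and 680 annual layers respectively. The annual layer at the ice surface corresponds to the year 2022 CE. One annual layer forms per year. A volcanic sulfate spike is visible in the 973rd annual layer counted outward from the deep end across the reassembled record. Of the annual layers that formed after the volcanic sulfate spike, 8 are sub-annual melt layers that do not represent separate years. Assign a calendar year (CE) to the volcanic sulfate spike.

1525 CE

Total annual layers = 594 + 204 + 680 = 1478.
The volcanic sulfate spike sits at annual layer 973 from the deep end, so 1478 − 973 = 505 annual layers formed after it.
Removing the 8 false annual layers leaves 505 − 8 = 497 true annual layers beyond the volcanic sulfate spike.
Counting back 497 years from 2022 CE places the volcanic sulfate spike in 2022 − 497 = 1525 CE.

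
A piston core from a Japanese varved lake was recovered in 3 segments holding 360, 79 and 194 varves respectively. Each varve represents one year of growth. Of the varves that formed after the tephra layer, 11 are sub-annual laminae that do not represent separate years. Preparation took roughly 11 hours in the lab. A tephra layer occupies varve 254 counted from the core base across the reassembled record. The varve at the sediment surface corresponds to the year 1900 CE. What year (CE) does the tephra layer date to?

1532 CE

Total varves = 360 + 79 + 194 = 633.
633 − 254 = 379 varves lie beyond the tephra layer toward the sediment surface.
379 − 11 false = 368 true varves after the tephra layer.
1900 − 368 = 1532 CE.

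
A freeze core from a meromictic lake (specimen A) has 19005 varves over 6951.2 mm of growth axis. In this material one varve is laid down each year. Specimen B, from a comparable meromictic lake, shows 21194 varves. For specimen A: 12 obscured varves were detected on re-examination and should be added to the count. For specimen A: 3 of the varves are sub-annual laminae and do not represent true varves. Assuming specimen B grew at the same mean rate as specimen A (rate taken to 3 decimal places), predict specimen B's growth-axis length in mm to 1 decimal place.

Specimen A: true varve count = 19005 − 3 + 12 = 19014.
A: Mean rate = 6951.2 mm / 19014 years ≈ 0.366 mm per year.
For B, 0.366 mm/year × 21194 years = 7757.0 mm.

7757.0 mm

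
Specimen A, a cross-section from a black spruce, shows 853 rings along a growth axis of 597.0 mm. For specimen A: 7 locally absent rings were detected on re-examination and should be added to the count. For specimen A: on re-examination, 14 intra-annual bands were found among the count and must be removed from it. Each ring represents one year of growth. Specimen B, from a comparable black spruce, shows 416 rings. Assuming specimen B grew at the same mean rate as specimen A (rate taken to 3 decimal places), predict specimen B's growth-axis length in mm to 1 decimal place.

293.7 mm

Specimen A: after corrections the count is 853 − 14 + 7 = 846 rings.
A: Extension rate ≈ 597.0 / 846 = 0.706 mm/yr.
B's length ≈ 0.706 × 416 = 293.7 mm.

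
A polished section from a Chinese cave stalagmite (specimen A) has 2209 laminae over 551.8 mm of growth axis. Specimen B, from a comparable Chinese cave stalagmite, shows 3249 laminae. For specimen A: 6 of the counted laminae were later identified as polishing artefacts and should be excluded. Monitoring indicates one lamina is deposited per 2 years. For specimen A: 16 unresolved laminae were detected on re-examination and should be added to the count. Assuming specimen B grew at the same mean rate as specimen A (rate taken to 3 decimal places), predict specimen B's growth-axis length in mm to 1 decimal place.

Specimen A: adjusted count: 2209 − 6 + 16 = 2219 laminae.
Specimen A: multiplying by 2 years per lamina: 2219 × 2 = 4438 years.
A: 551.8 mm over 4438 years gives 551.8 / 4438 ≈ 0.124 mm/year.
Specimen B: at 2 years per lamina, 3249 × 2 = 6498 years. B's length ≈ 0.124 × 6498 = 805.8 mm.

805.8 mm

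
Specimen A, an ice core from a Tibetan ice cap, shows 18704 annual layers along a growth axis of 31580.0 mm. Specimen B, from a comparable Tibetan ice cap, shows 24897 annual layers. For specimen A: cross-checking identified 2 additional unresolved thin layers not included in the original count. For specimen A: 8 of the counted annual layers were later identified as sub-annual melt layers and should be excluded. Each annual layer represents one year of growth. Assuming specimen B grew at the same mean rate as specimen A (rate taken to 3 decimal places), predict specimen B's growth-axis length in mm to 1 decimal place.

42051.0 mm

Specimen A: correcting the raw count gives 18704 − 8 + 2 = 18698 true annual layers.
A: Mean rate = 31580.0 mm / 18698 years ≈ 1.689 mm/year.
B's length ≈ 1.689 × 24897 = 42051.0 mm.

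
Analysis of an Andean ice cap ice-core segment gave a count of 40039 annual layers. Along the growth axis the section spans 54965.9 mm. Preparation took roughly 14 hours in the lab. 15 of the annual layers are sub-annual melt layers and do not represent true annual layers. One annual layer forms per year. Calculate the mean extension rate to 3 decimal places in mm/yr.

After corrections the count is 40039 − 15 = 40024 annual layers.
Extension rate ≈ 54965.9 / 40024 = 1.373 mm/yr.

1.373 mm/yr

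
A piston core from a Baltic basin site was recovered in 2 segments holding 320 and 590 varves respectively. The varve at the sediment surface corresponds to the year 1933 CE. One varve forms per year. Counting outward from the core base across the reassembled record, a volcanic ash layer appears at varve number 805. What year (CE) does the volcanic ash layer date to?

1828 CE

Total varves = 320 + 590 = 910.
910 − 805 = 105 varves lie beyond the volcanic ash layer toward the sediment surface.
1933 − 105 = 1828 CE.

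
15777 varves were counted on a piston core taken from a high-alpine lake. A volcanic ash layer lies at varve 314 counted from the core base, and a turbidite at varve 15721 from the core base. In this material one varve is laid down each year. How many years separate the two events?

The two markers are separated by 15721 − 314 = 15407 varves.
That is 15407 years at one varve per year.

15407 years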